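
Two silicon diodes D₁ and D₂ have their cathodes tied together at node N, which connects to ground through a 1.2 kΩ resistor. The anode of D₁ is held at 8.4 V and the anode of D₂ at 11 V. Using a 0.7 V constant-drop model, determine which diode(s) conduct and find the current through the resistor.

Only D₂ conducts; I_R ≈ 8.6 mA

Assume both conduct. Then node N would need to be at both 8.4−0.7 = 7.7 V and 11−0.7 = 10.3 V, which is impossible.
Assume only D₂ conducts: V_N = 11 − 0.7 = 10.3 V, so I_R = 10.3/1.2 = 8.58 mA.
Check D₁: its anode-to-cathode voltage is 8.4 − 10.3 = -1.9 V < 0.7 V, so it is off. The assumption is consistent.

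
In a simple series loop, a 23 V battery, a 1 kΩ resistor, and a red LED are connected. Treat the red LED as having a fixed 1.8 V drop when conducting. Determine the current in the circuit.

I ≈ 21 mA

KVL around the loop: 23 = V_D + I·R = 1.8 + I × 1 kΩ.
So I = (23 − 1.8) / 1 kΩ = 21.2 / 1 = 21.2 mA.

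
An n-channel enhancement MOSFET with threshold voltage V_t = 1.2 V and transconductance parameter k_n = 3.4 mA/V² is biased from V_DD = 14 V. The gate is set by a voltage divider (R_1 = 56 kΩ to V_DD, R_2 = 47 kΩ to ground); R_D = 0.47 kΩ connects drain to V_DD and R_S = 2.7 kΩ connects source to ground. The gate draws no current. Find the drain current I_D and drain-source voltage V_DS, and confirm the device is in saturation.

I_D ≈ 1.6 mA, V_DS ≈ 9 V

V_G = V_DD·R_2/(R_1+R_2) = 14×47/103 = 6.39 V.
Assume saturation: I_D = (k_n/2)(V_GS − V_t)² with V_GS = V_G − I_D·R_S = 6.39 − 2.7·I_D.
Substituting gives 12.4·I_D² − 48.6·I_D + 45.8 = 0, with roots I_D = 1.57 or 2.36 mA.
The root I_D = 2.36 mA gives V_GS = 0.0223 V ≤ V_t, so take I_D = 1.57 mA.
Then V_GS = 2.16 V and V_DS = V_DD − I_D(R_D+R_S) = 14 − 1.57×3.17 = 9.04 V.
Saturation requires V_DS ≥ V_GS − V_t = 0.96 V; 9.04 ≥ 0.96 ✓.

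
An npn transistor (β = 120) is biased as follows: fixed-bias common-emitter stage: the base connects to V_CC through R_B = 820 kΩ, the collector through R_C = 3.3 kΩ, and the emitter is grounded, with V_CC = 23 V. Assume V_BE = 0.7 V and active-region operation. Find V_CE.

Base loop: V_CC = I_B·R_B + V_BE, so I_B = (23 − 0.7)/820 kΩ = 0.0272 mA.
In the active region I_C = β·I_B = 120 × 0.0272 = 3.26 mA.
Collector loop: V_CE = V_CC − I_C·R_C = 23 − 3.26×3.3 = 12.2 V.
Since V_CE = 12.2 V > V_CE(sat) ≈ 0.2 V, the transistor is in the active region as assumed.

V_CE ≈ 12 V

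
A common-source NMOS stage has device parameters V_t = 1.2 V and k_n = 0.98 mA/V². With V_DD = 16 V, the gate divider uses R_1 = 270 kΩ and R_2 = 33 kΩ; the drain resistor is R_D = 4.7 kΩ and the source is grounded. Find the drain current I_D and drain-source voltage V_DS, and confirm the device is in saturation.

I_D ≈ 0.14 mA, V_DS ≈ 15 V

V_G = V_DD·R_2/(R_1+R_2) = 16×33/303 = 1.74 V. With the source grounded, V_GS = V_G = 1.74 V.
Assume saturation: I_D = (k_n/2)(V_GS − V_t)² = (0.98/2)×(1.74 − 1.2)² = 0.49×0.543² = 0.144 mA.
V_DS = V_DD − I_D·R_D = 16 − 0.144×4.7 = 15.3 V.
Saturation requires V_DS ≥ V_GS − V_t = 0.543 V; 15.3 ≥ 0.543 ✓.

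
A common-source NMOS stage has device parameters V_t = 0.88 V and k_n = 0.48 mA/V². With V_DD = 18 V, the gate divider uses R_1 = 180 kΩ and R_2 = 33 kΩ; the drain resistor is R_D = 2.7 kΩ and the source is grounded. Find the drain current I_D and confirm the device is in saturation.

I_D ≈ 0.87 mA

V_G = V_DD·R_2/(R_1+R_2) = 18×33/213 = 2.79 V. With the source grounded, V_GS = V_G = 2.79 V.
Assume saturation: I_D = (k_n/2)(V_GS − V_t)² = (0.48/2)×(2.79 − 0.88)² = 0.24×1.91² = 0.874 mA.
V_DS = V_DD − I_D·R_D = 18 − 0.874×2.7 = 15.6 V.
Saturation requires V_DS ≥ V_GS − V_t = 1.91 V; 15.6 ≥ 1.91 ✓.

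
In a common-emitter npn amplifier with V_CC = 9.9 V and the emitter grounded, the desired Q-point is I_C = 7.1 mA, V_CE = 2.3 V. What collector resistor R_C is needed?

R_C ≈ 1.1 kΩ

Collector loop: V_CC = I_C·R_C + V_CE.
R_C = (V_CC − V_CE)/I_C = (9.9 − 2.3)/7.1 = 1.07 kΩ.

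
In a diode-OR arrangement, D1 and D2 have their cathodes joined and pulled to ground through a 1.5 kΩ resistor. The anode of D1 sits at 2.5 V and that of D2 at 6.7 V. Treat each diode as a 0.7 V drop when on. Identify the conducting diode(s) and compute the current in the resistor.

Only D2 conducts; I_R ≈ 4 mA

Assume both conduct. Then node N would need to be at both 2.5−0.7 = 1.8 V and 6.7−0.7 = 6 V, which is impossible.
Assume only D2 conducts: V_N = 6.7 − 0.7 = 6 V, so I_R = 6/1.5 = 4 mA.
Check D1: its anode-to-cathode voltage is 2.5 − 6 = -3.5 V < 0.7 V, so it is off. The assumption is consistent.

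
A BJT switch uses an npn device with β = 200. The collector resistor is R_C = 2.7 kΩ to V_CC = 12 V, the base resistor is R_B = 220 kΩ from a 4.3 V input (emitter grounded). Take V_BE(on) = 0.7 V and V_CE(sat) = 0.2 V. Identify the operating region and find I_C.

active; I_C ≈ 3.3 mA

Assume active. Base-emitter loop: I_B = (V_BB − V_BE)/R_B = (4.3 − 0.7)/220 = 0.0164 mA.
I_C = β·I_B = 200×0.0164 = 3.27 mA.
V_CE = V_CC − I_C·R_C = 12 − 3.27×2.7 = 3.16 V > V_CE(sat), so the active-region assumption holds.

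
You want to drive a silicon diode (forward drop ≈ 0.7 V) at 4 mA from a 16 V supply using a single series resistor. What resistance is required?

The resistor drops V_S − V_D = 16 − 0.7 = 15.3 V at 4 mA.
R = 15.3 V / 4 mA = 3.83 kΩ.

R ≈ 3.8 kΩ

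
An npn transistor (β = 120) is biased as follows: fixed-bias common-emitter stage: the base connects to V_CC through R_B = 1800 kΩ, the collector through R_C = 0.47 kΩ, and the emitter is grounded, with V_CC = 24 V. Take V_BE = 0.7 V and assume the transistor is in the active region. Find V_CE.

Base loop: V_CC = I_B·R_B + V_BE, so I_B = (24 − 0.7)/1800 kΩ = 0.0129 mA.
In the active region I_C = β·I_B = 120 × 0.0129 = 1.55 mA.
Collector loop: V_CE = V_CC − I_C·R_C = 24 − 1.55×0.47 = 23.3 V.
Since V_CE = 23.3 V > V_CE(sat) ≈ 0.2 V, the transistor is in the active region as assumed.

V_CE ≈ 23 V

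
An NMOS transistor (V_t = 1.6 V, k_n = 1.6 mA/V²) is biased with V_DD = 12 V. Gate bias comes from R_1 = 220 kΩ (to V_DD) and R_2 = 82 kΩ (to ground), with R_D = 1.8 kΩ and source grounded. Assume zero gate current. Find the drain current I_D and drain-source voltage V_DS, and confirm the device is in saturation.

I_D ≈ 2.2 mA, V_DS ≈ 8 V

V_G = V_DD·R_2/(R_1+R_2) = 12×82/302 = 3.26 V. With the source grounded, V_GS = V_G = 3.26 V.
Assume saturation: I_D = (k_n/2)(V_GS − V_t)² = (1.6/2)×(3.26 − 1.6)² = 0.8×1.66² = 2.2 mA.
V_DS = V_DD − I_D·R_D = 12 − 2.2×1.8 = 8.04 V.
Saturation requires V_DS ≥ V_GS − V_t = 1.66 V; 8.04 ≥ 1.66 ✓.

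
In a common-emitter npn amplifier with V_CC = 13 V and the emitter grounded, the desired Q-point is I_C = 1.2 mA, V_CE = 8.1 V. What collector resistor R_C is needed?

R_C ≈ 4.1 kΩ

Collector loop: V_CC = I_C·R_C + V_CE.
R_C = (V_CC − V_CE)/I_C = (13 − 8.1)/1.2 = 4.08 kΩ.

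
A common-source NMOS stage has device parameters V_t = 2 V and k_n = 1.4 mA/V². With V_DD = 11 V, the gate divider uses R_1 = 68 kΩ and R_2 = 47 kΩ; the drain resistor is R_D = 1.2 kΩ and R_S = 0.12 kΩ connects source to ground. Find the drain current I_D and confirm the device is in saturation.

I_D ≈ 3.1 mA

V_G = V_DD·R_2/(R_1+R_2) = 11×47/115 = 4.5 V.
Assume saturation: I_D = (k_n/2)(V_GS − V_t)² with V_GS = V_G − I_D·R_S = 4.5 − 0.12·I_D.
Substituting gives 0.0101·I_D² − 1.42·I_D + 4.36 = 0, with roots I_D = 3.14 or 138 mA.
The root I_D = 138 mA gives V_GS = -12 V ≤ V_t, so take I_D = 3.14 mA.
Then V_GS = 4.12 V and V_DS = V_DD − I_D(R_D+R_S) = 11 − 3.14×1.32 = 6.85 V.
Saturation requires V_DS ≥ V_GS − V_t = 2.12 V; 6.85 ≥ 2.12 ✓.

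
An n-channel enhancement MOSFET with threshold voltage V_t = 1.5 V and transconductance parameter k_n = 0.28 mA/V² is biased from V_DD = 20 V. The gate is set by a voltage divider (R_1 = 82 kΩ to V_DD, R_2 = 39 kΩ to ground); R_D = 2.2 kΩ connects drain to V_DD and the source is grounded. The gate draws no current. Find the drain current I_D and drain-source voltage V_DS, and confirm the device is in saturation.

I_D ≈ 3.4 mA, V_DS ≈ 12 V

V_G = V_DD·R_2/(R_1+R_2) = 20×39/121 = 6.45 V. With the source grounded, V_GS = V_G = 6.45 V.
Assume saturation: I_D = (k_n/2)(V_GS − V_t)² = (0.28/2)×(6.45 − 1.5)² = 0.14×4.95² = 3.43 mA.
V_DS = V_DD − I_D·R_D = 20 − 3.43×2.2 = 12.5 V.
Saturation requires V_DS ≥ V_GS − V_t = 4.95 V; 12.5 ≥ 4.95 ✓.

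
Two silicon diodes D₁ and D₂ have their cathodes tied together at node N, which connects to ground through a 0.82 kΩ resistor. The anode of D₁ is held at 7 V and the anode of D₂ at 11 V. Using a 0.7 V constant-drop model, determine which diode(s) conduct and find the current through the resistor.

Assume both conduct. Then node N would need to be at both 7−0.7 = 6.3 V and 11−0.7 = 10.3 V, which is impossible.
Assume only D₂ conducts: V_N = 11 − 0.7 = 10.3 V, so I_R = 10.3/0.82 = 12.6 mA.
Check D₁: its anode-to-cathode voltage is 7 − 10.3 = -3.3 V < 0.7 V, so it is off. The assumption is consistent.

Only D₂ conducts; I_R ≈ 13 mA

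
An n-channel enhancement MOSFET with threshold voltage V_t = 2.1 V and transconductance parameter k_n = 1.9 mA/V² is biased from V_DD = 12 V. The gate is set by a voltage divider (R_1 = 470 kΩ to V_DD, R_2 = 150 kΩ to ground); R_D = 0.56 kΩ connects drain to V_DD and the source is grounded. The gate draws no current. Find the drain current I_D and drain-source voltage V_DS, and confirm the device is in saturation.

I_D ≈ 0.61 mA, V_DS ≈ 12 V

V_G = V_DD·R_2/(R_1+R_2) = 12×150/620 = 2.9 V. With the source grounded, V_GS = V_G = 2.9 V.
Assume saturation: I_D = (k_n/2)(V_GS − V_t)² = (1.9/2)×(2.9 − 2.1)² = 0.95×0.803² = 0.613 mA.
V_DS = V_DD − I_D·R_D = 12 − 0.613×0.56 = 11.7 V.
Saturation requires V_DS ≥ V_GS − V_t = 0.803 V; 11.7 ≥ 0.803 ✓.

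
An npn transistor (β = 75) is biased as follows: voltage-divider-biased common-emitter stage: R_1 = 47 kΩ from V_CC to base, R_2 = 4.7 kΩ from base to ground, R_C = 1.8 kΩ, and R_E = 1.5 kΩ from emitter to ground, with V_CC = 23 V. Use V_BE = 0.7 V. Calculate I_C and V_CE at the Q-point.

I_C ≈ 0.88 mA, V_CE ≈ 20 V

Thevenize the base divider: V_Th = V_CC·R_2/(R_1+R_2) = 23×4.7/51.7 = 2.09 V, R_Th = R_1‖R_2 = 4.27 kΩ.
Base-emitter loop: V_Th = I_B·R_Th + V_BE + (β+1)I_B·R_E, so I_B = (2.09 − 0.7) / (4.27 + 76×1.5) = 0.0118 mA.
I_C = β·I_B = 75×0.0118 = 0.882 mA, and I_E = (β+1)I_B = 0.894 mA.
V_CE = V_CC − I_C·R_C − I_E·R_E = 23 − 0.882×1.8 − 0.894×1.5 = 20.1 V.
V_CE = 20.1 V > 0.2 V confirms active-region operation.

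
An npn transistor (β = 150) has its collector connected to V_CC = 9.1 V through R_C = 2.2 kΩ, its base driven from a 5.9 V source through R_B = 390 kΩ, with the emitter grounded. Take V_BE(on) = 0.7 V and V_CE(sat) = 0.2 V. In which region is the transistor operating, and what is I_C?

Assume active. Base-emitter loop: I_B = (V_BB − V_BE)/R_B = (5.9 − 0.7)/390 = 0.0133 mA.
I_C = β·I_B = 150×0.0133 = 2 mA.
V_CE = V_CC − I_C·R_C = 9.1 − 2×2.2 = 4.7 V > V_CE(sat), so the active-region assumption holds.

active; I_C ≈ 2 mA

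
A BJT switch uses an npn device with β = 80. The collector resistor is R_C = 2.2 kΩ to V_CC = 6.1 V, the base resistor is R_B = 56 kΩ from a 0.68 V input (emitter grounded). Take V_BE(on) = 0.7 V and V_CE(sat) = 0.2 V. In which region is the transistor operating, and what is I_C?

cutoff; I_C ≈ 0

V_BB = 0.68 V ≤ V_BE(on) = 0.7 V, so the base-emitter junction is not forward biased.
The transistor is in cutoff: I_B = I_C = 0.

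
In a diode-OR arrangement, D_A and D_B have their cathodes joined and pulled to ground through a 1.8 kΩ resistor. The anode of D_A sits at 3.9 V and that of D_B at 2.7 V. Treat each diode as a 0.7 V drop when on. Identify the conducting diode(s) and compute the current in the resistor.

Assume both conduct. Then node N would need to be at both 3.9−0.7 = 3.2 V and 2.7−0.7 = 2 V, which is impossible.
Assume only D_A conducts: V_N = 3.9 − 0.7 = 3.2 V, so I_R = 3.2/1.8 = 1.78 mA.
Check D_B: its anode-to-cathode voltage is 2.7 − 3.2 = -0.5 V < 0.7 V, so it is off. The assumption is consistent.

Only D_A conducts; I_R ≈ 1.8 mA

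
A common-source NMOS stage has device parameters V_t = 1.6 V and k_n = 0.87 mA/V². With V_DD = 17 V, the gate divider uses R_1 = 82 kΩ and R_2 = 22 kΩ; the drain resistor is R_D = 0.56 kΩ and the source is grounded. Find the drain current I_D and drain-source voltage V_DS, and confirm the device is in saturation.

I_D ≈ 1.7 mA, V_DS ≈ 16 V

V_G = V_DD·R_2/(R_1+R_2) = 17×22/104 = 3.6 V. With the source grounded, V_GS = V_G = 3.6 V.
Assume saturation: I_D = (k_n/2)(V_GS − V_t)² = (0.87/2)×(3.6 − 1.6)² = 0.435×2² = 1.73 mA.
V_DS = V_DD − I_D·R_D = 17 − 1.73×0.56 = 16 V.
Saturation requires V_DS ≥ V_GS − V_t = 2 V; 16 ≥ 2 ✓.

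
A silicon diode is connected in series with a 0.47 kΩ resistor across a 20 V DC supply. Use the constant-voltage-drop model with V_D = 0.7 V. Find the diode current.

KVL around the loop: 20 = V_D + I·R = 0.7 + I × 0.47 kΩ.
So I = (20 − 0.7) / 0.47 kΩ = 19.3 / 0.47 = 41.1 mA.

I ≈ 41 mA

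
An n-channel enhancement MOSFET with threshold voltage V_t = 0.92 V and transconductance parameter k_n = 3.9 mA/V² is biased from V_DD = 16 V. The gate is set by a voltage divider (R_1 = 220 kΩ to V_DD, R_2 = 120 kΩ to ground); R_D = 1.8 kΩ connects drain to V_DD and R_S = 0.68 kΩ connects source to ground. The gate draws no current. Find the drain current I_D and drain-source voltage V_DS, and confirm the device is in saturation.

I_D ≈ 4.7 mA, V_DS ≈ 4.4 V

V_G = V_DD·R_2/(R_1+R_2) = 16×120/340 = 5.65 V.
Assume saturation: I_D = (k_n/2)(V_GS − V_t)² with V_GS = V_G − I_D·R_S = 5.65 − 0.68·I_D.
Substituting gives 0.902·I_D² − 13.5·I_D + 43.6 = 0, with roots I_D = 4.67 or 10.3 mA.
The root I_D = 10.3 mA gives V_GS = -1.38 V ≤ V_t, so take I_D = 4.67 mA.
Then V_GS = 2.47 V and V_DS = V_DD − I_D(R_D+R_S) = 16 − 4.67×2.48 = 4.41 V.
Saturation requires V_DS ≥ V_GS − V_t = 1.55 V; 4.41 ≥ 1.55 ✓.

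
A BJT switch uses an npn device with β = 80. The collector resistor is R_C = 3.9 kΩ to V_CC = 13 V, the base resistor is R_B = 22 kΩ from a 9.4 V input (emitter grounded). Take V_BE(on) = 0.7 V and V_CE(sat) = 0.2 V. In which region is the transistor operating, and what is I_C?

saturation; I_C ≈ 3.3 mA

Assume active: I_B = (9.4 − 0.7)/22 = 0.395 mA, giving I_C = β·I_B = 31.6 mA.
But then V_CE = 13 − 31.6×3.9 = -110 V < V_CE(sat) = 0.2 V — impossible in the active region.
So the transistor is saturated. With V_CE = 0.2 V, I_C = (V_CC − 0.2)/R_C = 12.8/3.9 = 3.28 mA.
Check: β·I_B = 31.6 mA > I_C = 3.28 mA, confirming saturation.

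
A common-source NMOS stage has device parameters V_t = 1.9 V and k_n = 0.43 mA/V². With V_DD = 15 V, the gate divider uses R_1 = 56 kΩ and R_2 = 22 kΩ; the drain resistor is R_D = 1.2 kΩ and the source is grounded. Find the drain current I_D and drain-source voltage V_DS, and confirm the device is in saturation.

I_D ≈ 1.2 mA, V_DS ≈ 14 V

V_G = V_DD·R_2/(R_1+R_2) = 15×22/78 = 4.23 V. With the source grounded, V_GS = V_G = 4.23 V.
Assume saturation: I_D = (k_n/2)(V_GS − V_t)² = (0.43/2)×(4.23 − 1.9)² = 0.215×2.33² = 1.17 mA.
V_DS = V_DD − I_D·R_D = 15 − 1.17×1.2 = 13.6 V.
Saturation requires V_DS ≥ V_GS − V_t = 2.33 V; 13.6 ≥ 2.33 ✓.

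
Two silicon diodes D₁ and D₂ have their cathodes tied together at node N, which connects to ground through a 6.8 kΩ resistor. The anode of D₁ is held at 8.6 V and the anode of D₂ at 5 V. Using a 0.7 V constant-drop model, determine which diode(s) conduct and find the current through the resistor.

Assume both conduct. Then node N would need to be at both 8.6−0.7 = 7.9 V and 5−0.7 = 4.3 V, which is impossible.
Assume only D₁ conducts: V_N = 8.6 − 0.7 = 7.9 V, so I_R = 7.9/6.8 = 1.16 mA.
Check D₂: its anode-to-cathode voltage is 5 − 7.9 = -2.9 V < 0.7 V, so it is off. The assumption is consistent.

Only D₁ conducts; I_R ≈ 1.2 mA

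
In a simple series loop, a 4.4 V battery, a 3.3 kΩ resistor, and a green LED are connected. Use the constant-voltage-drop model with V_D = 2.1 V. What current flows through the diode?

I ≈ 0.7 mA

KVL around the loop: 4.4 = V_D + I·R = 2.1 + I × 3.3 kΩ.
So I = (4.4 − 2.1) / 3.3 kΩ = 2.3 / 3.3 = 0.697 mA.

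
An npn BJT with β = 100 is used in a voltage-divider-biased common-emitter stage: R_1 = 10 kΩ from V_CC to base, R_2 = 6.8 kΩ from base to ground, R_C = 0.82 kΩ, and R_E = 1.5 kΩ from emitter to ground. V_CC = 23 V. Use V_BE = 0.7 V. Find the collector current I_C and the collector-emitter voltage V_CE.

Thevenize the base divider: V_Th = V_CC·R_2/(R_1+R_2) = 23×6.8/16.8 = 9.31 V, R_Th = R_1‖R_2 = 4.05 kΩ.
Base-emitter loop: V_Th = I_B·R_Th + V_BE + (β+1)I_B·R_E, so I_B = (9.31 − 0.7) / (4.05 + 101×1.5) = 0.0553 mA.
I_C = β·I_B = 100×0.0553 = 5.53 mA, and I_E = (β+1)I_B = 5.59 mA.
V_CE = V_CC − I_C·R_C − I_E·R_E = 23 − 5.53×0.82 − 5.59×1.5 = 10.1 V.
V_CE = 10.1 V > 0.2 V confirms active-region operation.

I_C ≈ 5.5 mA, V_CE ≈ 10 V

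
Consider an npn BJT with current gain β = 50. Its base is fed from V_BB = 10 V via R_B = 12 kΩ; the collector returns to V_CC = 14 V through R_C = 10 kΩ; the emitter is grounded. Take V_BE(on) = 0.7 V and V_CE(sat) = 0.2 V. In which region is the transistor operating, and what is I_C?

saturation; I_C ≈ 1.4 mA

Assume active: I_B = (10 − 0.7)/12 = 0.775 mA, giving I_C = β·I_B = 38.8 mA.
But then V_CE = 14 − 38.8×10 = -374 V < V_CE(sat) = 0.2 V — impossible in the active region.
So the transistor is saturated. With V_CE = 0.2 V, I_C = (V_CC − 0.2)/R_C = 13.8/10 = 1.38 mA.
Check: β·I_B = 38.8 mA > I_C = 1.38 mA, confirming saturation.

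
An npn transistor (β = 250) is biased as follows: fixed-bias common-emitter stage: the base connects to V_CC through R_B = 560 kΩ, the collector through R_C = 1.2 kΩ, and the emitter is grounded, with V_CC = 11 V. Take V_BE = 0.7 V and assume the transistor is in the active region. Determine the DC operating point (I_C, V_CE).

I_C ≈ 4.6 mA, V_CE ≈ 5.5 V

Base loop: V_CC = I_B·R_B + V_BE, so I_B = (11 − 0.7)/560 kΩ = 0.0184 mA.
In the active region I_C = β·I_B = 250 × 0.0184 = 4.6 mA.
Collector loop: V_CE = V_CC − I_C·R_C = 11 − 4.6×1.2 = 5.48 V.
Since V_CE = 5.48 V > V_CE(sat) ≈ 0.2 V, the transistor is in the active region as assumed.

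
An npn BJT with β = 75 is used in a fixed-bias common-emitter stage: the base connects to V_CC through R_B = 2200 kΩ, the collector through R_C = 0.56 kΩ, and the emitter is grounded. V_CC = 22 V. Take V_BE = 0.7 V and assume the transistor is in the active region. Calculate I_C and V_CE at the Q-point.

Base loop: V_CC = I_B·R_B + V_BE, so I_B = (22 − 0.7)/2200 kΩ = 0.00968 mA.
In the active region I_C = β·I_B = 75 × 0.00968 = 0.726 mA.
Collector loop: V_CE = V_CC − I_C·R_C = 22 − 0.726×0.56 = 21.6 V.
Since V_CE = 21.6 V > V_CE(sat) ≈ 0.2 V, the transistor is in the active region as assumed.

I_C ≈ 0.73 mA, V_CE ≈ 22 V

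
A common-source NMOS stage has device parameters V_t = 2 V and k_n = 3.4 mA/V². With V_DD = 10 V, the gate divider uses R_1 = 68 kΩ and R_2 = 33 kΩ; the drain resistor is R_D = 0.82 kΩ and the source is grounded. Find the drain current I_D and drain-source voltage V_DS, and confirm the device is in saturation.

V_G = V_DD·R_2/(R_1+R_2) = 10×33/101 = 3.27 V. With the source grounded, V_GS = V_G = 3.27 V.
Assume saturation: I_D = (k_n/2)(V_GS − V_t)² = (3.4/2)×(3.27 − 2)² = 1.7×1.27² = 2.73 mA.
V_DS = V_DD − I_D·R_D = 10 − 2.73×0.82 = 7.76 V.
Saturation requires V_DS ≥ V_GS − V_t = 1.27 V; 7.76 ≥ 1.27 ✓.

I_D ≈ 2.7 mA, V_DS ≈ 7.8 V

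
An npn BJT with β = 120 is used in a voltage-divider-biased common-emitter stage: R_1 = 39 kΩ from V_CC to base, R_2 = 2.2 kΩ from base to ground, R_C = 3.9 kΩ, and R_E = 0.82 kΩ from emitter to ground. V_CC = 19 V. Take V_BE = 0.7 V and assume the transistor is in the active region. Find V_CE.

V_CE ≈ 17 V

Thevenize the base divider: V_Th = V_CC·R_2/(R_1+R_2) = 19×2.2/41.2 = 1.01 V, R_Th = R_1‖R_2 = 2.08 kΩ.
Base-emitter loop: V_Th = I_B·R_Th + V_BE + (β+1)I_B·R_E, so I_B = (1.01 − 0.7) / (2.08 + 121×0.82) = 0.00311 mA.
I_C = β·I_B = 120×0.00311 = 0.373 mA, and I_E = (β+1)I_B = 0.376 mA.
V_CE = V_CC − I_C·R_C − I_E·R_E = 19 − 0.373×3.9 − 0.376×0.82 = 17.2 V.
V_CE = 17.2 V > 0.2 V confirms active-region operation.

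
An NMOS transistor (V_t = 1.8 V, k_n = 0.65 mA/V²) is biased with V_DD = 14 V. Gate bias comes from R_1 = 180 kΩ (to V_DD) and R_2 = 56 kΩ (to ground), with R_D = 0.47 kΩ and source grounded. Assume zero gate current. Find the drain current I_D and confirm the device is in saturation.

V_G = V_DD·R_2/(R_1+R_2) = 14×56/236 = 3.32 V. With the source grounded, V_GS = V_G = 3.32 V.
Assume saturation: I_D = (k_n/2)(V_GS − V_t)² = (0.65/2)×(3.32 − 1.8)² = 0.325×1.52² = 0.753 mA.
V_DS = V_DD − I_D·R_D = 14 − 0.753×0.47 = 13.6 V.
Saturation requires V_DS ≥ V_GS − V_t = 1.52 V; 13.6 ≥ 1.52 ✓.

I_D ≈ 0.75 mA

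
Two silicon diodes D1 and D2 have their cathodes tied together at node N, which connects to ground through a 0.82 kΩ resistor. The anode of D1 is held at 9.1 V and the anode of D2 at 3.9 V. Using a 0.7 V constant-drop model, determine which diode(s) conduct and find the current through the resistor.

Only D1 conducts; I_R ≈ 10 mA

Assume both conduct. Then node N would need to be at both 9.1−0.7 = 8.4 V and 3.9−0.7 = 3.2 V, which is impossible.
Assume only D1 conducts: V_N = 9.1 − 0.7 = 8.4 V, so I_R = 8.4/0.82 = 10.2 mA.
Check D2: its anode-to-cathode voltage is 3.9 − 8.4 = -4.5 V < 0.7 V, so it is off. The assumption is consistent.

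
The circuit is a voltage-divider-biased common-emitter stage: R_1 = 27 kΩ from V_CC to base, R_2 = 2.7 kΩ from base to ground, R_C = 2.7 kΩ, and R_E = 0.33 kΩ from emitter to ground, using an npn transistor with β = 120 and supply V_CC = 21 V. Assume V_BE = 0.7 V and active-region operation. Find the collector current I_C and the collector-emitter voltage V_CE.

I_C ≈ 3.4 mA, V_CE ≈ 11 V

Thevenize the base divider: V_Th = V_CC·R_2/(R_1+R_2) = 21×2.7/29.7 = 1.91 V, R_Th = R_1‖R_2 = 2.45 kΩ.
Base-emitter loop: V_Th = I_B·R_Th + V_BE + (β+1)I_B·R_E, so I_B = (1.91 − 0.7) / (2.45 + 121×0.33) = 0.0285 mA.
I_C = β·I_B = 120×0.0285 = 3.42 mA, and I_E = (β+1)I_B = 3.45 mA.
V_CE = V_CC − I_C·R_C − I_E·R_E = 21 − 3.42×2.7 − 3.45×0.33 = 10.6 V.
V_CE = 10.6 V > 0.2 V confirms active-region operation.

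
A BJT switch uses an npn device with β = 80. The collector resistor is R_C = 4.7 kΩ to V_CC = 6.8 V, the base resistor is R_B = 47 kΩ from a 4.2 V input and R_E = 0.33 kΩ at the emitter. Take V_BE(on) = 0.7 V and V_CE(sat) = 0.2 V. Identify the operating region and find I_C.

saturation; I_C ≈ 1.3 mA

Assume active: I_B = (4.2 − 0.7)/(47 + 81×0.33) = 0.0475 mA, I_C = β·I_B = 3.8 mA.
Then V_CE = 6.8 − 3.8×4.7 − 3.85×0.33 = -12.3 V < 0.2 V — the active assumption fails.
Re-solve with V_CE = 0.2 V. KCL at the emitter: V_E/R_E = (V_BB−0.7−V_E)/R_B + (V_CC−0.2−V_E)/R_C, giving V_E = 0.453 V.
I_C = (V_CC − 0.2 − V_E)/R_C = (6.6 − 0.453)/4.7 = 1.31 mA.
Check: I_B = (3.5 − 0.453)/47 = 0.0648 mA, and β·I_B = 5.19 mA > I_C, confirming saturation.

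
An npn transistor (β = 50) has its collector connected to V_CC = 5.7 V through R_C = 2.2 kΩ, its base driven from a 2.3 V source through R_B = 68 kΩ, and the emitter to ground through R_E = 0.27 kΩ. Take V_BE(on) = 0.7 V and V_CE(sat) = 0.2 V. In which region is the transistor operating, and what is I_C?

active; I_C ≈ 0.98 mA

Assume active. Base-emitter loop: I_B = (V_BB − V_BE)/(R_B + (β+1)R_E) = (2.3 − 0.7)/(68 + 51×0.27) = 0.0196 mA.
I_C = β·I_B = 50×0.0196 = 0.978 mA.
V_CE = V_CC − I_C·R_C − I_E·R_E = 5.7 − 0.978×2.2 − 0.998×0.27 = 3.28 V > V_CE(sat), so the active-region assumption holds.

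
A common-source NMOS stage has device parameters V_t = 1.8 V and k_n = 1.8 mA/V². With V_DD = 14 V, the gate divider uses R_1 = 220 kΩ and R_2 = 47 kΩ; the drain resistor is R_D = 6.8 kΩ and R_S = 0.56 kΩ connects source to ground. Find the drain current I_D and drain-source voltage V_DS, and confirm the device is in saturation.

V_G = V_DD·R_2/(R_1+R_2) = 14×47/267 = 2.46 V.
Assume saturation: I_D = (k_n/2)(V_GS − V_t)² with V_GS = V_G − I_D·R_S = 2.46 − 0.56·I_D.
Substituting gives 0.282·I_D² − 1.67·I_D + 0.397 = 0, with roots I_D = 0.248 or 5.67 mA.
The root I_D = 5.67 mA gives V_GS = -0.709 V ≤ V_t, so take I_D = 0.248 mA.
Then V_GS = 2.33 V and V_DS = V_DD − I_D(R_D+R_S) = 14 − 0.248×7.36 = 12.2 V.
Saturation requires V_DS ≥ V_GS − V_t = 0.525 V; 12.2 ≥ 0.525 ✓.

I_D ≈ 0.25 mA, V_DS ≈ 12 V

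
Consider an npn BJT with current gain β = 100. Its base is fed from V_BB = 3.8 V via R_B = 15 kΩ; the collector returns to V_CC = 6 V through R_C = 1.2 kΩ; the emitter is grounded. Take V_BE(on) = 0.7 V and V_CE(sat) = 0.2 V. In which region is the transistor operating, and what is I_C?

saturation; I_C ≈ 4.8 mA

Assume active: I_B = (3.8 − 0.7)/15 = 0.207 mA, giving I_C = β·I_B = 20.7 mA.
But then V_CE = 6 − 20.7×1.2 = -18.8 V < V_CE(sat) = 0.2 V — impossible in the active region.
So the transistor is saturated. With V_CE = 0.2 V, I_C = (V_CC − 0.2)/R_C = 5.8/1.2 = 4.83 mA.
Check: β·I_B = 20.7 mA > I_C = 4.83 mA, confirming saturation.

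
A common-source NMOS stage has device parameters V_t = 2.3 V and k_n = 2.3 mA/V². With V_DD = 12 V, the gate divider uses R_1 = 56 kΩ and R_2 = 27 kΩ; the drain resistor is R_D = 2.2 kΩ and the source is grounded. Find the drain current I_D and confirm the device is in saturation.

I_D ≈ 3 mA

V_G = V_DD·R_2/(R_1+R_2) = 12×27/83 = 3.9 V. With the source grounded, V_GS = V_G = 3.9 V.
Assume saturation: I_D = (k_n/2)(V_GS − V_t)² = (2.3/2)×(3.9 − 2.3)² = 1.15×1.6² = 2.96 mA.
V_DS = V_DD − I_D·R_D = 12 − 2.96×2.2 = 5.49 V.
Saturation requires V_DS ≥ V_GS − V_t = 1.6 V; 5.49 ≥ 1.6 ✓.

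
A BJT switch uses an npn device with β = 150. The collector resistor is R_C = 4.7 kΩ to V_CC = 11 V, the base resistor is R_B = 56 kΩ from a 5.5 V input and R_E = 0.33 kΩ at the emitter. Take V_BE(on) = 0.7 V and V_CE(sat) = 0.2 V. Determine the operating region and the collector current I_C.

saturation; I_C ≈ 2.1 mA

Assume active: I_B = (5.5 − 0.7)/(56 + 151×0.33) = 0.0454 mA, I_C = β·I_B = 6.8 mA.
Then V_CE = 11 − 6.8×4.7 − 6.85×0.33 = -23.2 V < 0.2 V — the active assumption fails.
Re-solve with V_CE = 0.2 V. KCL at the emitter: V_E/R_E = (V_BB−0.7−V_E)/R_B + (V_CC−0.2−V_E)/R_C, giving V_E = 0.731 V.
I_C = (V_CC − 0.2 − V_E)/R_C = (10.8 − 0.731)/4.7 = 2.14 mA.
Check: I_B = (4.8 − 0.731)/56 = 0.0727 mA, and β·I_B = 10.9 mA > I_C, confirming saturation.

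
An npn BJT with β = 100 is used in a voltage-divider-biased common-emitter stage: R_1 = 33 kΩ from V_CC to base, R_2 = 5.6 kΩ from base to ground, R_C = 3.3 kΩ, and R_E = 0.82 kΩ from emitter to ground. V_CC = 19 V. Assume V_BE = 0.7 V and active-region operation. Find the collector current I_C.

Thevenize the base divider: V_Th = V_CC·R_2/(R_1+R_2) = 19×5.6/38.6 = 2.76 V, R_Th = R_1‖R_2 = 4.79 kΩ.
Base-emitter loop: V_Th = I_B·R_Th + V_BE + (β+1)I_B·R_E, so I_B = (2.76 − 0.7) / (4.79 + 101×0.82) = 0.0235 mA.
I_C = β·I_B = 100×0.0235 = 2.35 mA, and I_E = (β+1)I_B = 2.37 mA.
V_CE = V_CC − I_C·R_C − I_E·R_E = 19 − 2.35×3.3 − 2.37×0.82 = 9.31 V.
V_CE = 9.31 V > 0.2 V confirms active-region operation.

I_C ≈ 2.3 mA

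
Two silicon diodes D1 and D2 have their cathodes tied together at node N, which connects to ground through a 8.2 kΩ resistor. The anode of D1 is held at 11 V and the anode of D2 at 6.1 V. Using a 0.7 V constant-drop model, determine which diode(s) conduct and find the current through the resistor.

Assume both conduct. Then node N would need to be at both 11−0.7 = 10.3 V and 6.1−0.7 = 5.4 V, which is impossible.
Assume only D1 conducts: V_N = 11 − 0.7 = 10.3 V, so I_R = 10.3/8.2 = 1.26 mA.
Check D2: its anode-to-cathode voltage is 6.1 − 10.3 = -4.2 V < 0.7 V, so it is off. The assumption is consistent.

Only D1 conducts; I_R ≈ 1.3 mA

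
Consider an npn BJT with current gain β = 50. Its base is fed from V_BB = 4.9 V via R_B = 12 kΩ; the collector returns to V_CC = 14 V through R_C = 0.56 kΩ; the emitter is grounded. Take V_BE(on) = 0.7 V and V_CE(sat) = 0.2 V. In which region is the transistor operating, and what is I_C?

active; I_C ≈ 18 mA

Assume active. Base-emitter loop: I_B = (V_BB − V_BE)/R_B = (4.9 − 0.7)/12 = 0.35 mA.
I_C = β·I_B = 50×0.35 = 17.5 mA.
V_CE = V_CC − I_C·R_C = 14 − 17.5×0.56 = 4.2 V > V_CE(sat), so the active-region assumption holds.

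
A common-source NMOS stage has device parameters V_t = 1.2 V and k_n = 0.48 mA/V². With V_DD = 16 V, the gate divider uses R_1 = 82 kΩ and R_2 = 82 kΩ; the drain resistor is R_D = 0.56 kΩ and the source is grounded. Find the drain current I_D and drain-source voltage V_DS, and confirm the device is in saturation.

I_D ≈ 11 mA, V_DS ≈ 9.8 V

V_G = V_DD·R_2/(R_1+R_2) = 16×82/164 = 8 V. With the source grounded, V_GS = V_G = 8 V.
Assume saturation: I_D = (k_n/2)(V_GS − V_t)² = (0.48/2)×(8 − 1.2)² = 0.24×6.8² = 11.1 mA.
V_DS = V_DD − I_D·R_D = 16 − 11.1×0.56 = 9.79 V.
Saturation requires V_DS ≥ V_GS − V_t = 6.8 V; 9.79 ≥ 6.8 ✓.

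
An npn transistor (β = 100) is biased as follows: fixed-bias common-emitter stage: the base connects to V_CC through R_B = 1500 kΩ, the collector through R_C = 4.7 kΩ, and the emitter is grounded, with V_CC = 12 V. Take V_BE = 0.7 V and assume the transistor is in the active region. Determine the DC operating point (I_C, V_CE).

I_C ≈ 0.75 mA, V_CE ≈ 8.5 V

Base loop: V_CC = I_B·R_B + V_BE, so I_B = (12 − 0.7)/1500 kΩ = 0.00753 mA.
In the active region I_C = β·I_B = 100 × 0.00753 = 0.753 mA.
Collector loop: V_CE = V_CC − I_C·R_C = 12 − 0.753×4.7 = 8.46 V.
Since V_CE = 8.46 V > V_CE(sat) ≈ 0.2 V, the transistor is in the active region as assumed.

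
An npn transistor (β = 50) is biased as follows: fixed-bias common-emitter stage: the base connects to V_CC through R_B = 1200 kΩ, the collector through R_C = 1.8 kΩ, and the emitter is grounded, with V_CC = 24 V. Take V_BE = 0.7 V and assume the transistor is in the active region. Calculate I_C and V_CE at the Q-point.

Base loop: V_CC = I_B·R_B + V_BE, so I_B = (24 − 0.7)/1200 kΩ = 0.0194 mA.
In the active region I_C = β·I_B = 50 × 0.0194 = 0.971 mA.
Collector loop: V_CE = V_CC − I_C·R_C = 24 − 0.971×1.8 = 22.3 V.
Since V_CE = 22.3 V > V_CE(sat) ≈ 0.2 V, the transistor is in the active region as assumed.

I_C ≈ 0.97 mA, V_CE ≈ 22 V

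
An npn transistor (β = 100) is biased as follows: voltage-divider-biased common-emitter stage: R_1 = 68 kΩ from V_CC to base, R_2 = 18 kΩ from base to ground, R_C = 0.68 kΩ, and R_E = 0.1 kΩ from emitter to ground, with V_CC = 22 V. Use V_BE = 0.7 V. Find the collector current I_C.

Thevenize the base divider: V_Th = V_CC·R_2/(R_1+R_2) = 22×18/86 = 4.6 V, R_Th = R_1‖R_2 = 14.2 kΩ.
Base-emitter loop: V_Th = I_B·R_Th + V_BE + (β+1)I_B·R_E, so I_B = (4.6 − 0.7) / (14.2 + 101×0.1) = 0.16 mA.
I_C = β·I_B = 100×0.16 = 16 mA, and I_E = (β+1)I_B = 16.2 mA.
V_CE = V_CC − I_C·R_C − I_E·R_E = 22 − 16×0.68 − 16.2×0.1 = 9.47 V.
V_CE = 9.47 V > 0.2 V confirms active-region operation.

I_C ≈ 16 mA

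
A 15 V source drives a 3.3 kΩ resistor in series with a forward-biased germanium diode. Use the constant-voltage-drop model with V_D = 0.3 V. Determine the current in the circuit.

I ≈ 4.5 mA

KVL around the loop: 15 = V_D + I·R = 0.3 + I × 3.3 kΩ.
So I = (15 − 0.3) / 3.3 kΩ = 14.7 / 3.3 = 4.45 mA.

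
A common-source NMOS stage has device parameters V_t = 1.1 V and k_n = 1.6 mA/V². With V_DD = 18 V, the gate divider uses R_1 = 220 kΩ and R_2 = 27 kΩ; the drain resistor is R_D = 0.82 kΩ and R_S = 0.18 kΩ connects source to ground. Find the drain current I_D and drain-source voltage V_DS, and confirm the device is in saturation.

I_D ≈ 0.49 mA, V_DS ≈ 18 V

V_G = V_DD·R_2/(R_1+R_2) = 18×27/247 = 1.97 V.
Assume saturation: I_D = (k_n/2)(V_GS − V_t)² with V_GS = V_G − I_D·R_S = 1.97 − 0.18·I_D.
Substituting gives 0.0259·I_D² − 1.25·I_D + 0.602 = 0, with roots I_D = 0.487 or 47.7 mA.
The root I_D = 47.7 mA gives V_GS = -6.62 V ≤ V_t, so take I_D = 0.487 mA.
Then V_GS = 1.88 V and V_DS = V_DD − I_D(R_D+R_S) = 18 − 0.487×1 = 17.5 V.
Saturation requires V_DS ≥ V_GS − V_t = 0.78 V; 17.5 ≥ 0.78 ✓.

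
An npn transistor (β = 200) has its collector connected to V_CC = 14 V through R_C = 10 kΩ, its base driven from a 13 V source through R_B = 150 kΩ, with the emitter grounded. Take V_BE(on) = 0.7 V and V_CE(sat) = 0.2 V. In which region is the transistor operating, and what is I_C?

Assume active: I_B = (13 − 0.7)/150 = 0.082 mA, giving I_C = β·I_B = 16.4 mA.
But then V_CE = 14 − 16.4×10 = -150 V < V_CE(sat) = 0.2 V — impossible in the active region.
So the transistor is saturated. With V_CE = 0.2 V, I_C = (V_CC − 0.2)/R_C = 13.8/10 = 1.38 mA.
Check: β·I_B = 16.4 mA > I_C = 1.38 mA, confirming saturation.

saturation; I_C ≈ 1.4 mA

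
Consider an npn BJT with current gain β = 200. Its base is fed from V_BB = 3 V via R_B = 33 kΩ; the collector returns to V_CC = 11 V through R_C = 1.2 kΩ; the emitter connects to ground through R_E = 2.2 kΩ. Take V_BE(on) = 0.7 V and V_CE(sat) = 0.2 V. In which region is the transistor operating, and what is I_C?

Assume active. Base-emitter loop: I_B = (V_BB − V_BE)/(R_B + (β+1)R_E) = (3 − 0.7)/(33 + 201×2.2) = 0.00484 mA.
I_C = β·I_B = 200×0.00484 = 0.968 mA.
V_CE = V_CC − I_C·R_C − I_E·R_E = 11 − 0.968×1.2 − 0.973×2.2 = 7.7 V > V_CE(sat), so the active-region assumption holds.

active; I_C ≈ 0.97 mA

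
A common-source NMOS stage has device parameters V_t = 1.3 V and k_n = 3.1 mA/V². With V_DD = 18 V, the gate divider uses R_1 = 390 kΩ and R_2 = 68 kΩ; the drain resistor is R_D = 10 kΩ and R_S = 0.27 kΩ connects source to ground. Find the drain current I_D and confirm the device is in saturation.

I_D ≈ 1.5 mA

V_G = V_DD·R_2/(R_1+R_2) = 18×68/458 = 2.67 V.
Assume saturation: I_D = (k_n/2)(V_GS − V_t)² with V_GS = V_G − I_D·R_S = 2.67 − 0.27·I_D.
Substituting gives 0.113·I_D² − 2.15·I_D + 2.92 = 0, with roots I_D = 1.47 or 17.5 mA.
The root I_D = 17.5 mA gives V_GS = -2.06 V ≤ V_t, so take I_D = 1.47 mA.
Then V_GS = 2.27 V and V_DS = V_DD − I_D(R_D+R_S) = 18 − 1.47×10.3 = 2.87 V.
Saturation requires V_DS ≥ V_GS − V_t = 0.975 V; 2.87 ≥ 0.975 ✓.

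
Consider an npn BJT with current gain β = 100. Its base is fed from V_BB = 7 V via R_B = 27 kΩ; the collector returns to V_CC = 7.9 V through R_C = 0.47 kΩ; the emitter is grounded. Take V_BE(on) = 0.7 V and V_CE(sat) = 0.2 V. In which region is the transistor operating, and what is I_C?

saturation; I_C ≈ 16 mA

Assume active: I_B = (7 − 0.7)/27 = 0.233 mA, giving I_C = β·I_B = 23.3 mA.
But then V_CE = 7.9 − 23.3×0.47 = -3.07 V < V_CE(sat) = 0.2 V — impossible in the active region.
So the transistor is saturated. With V_CE = 0.2 V, I_C = (V_CC − 0.2)/R_C = 7.7/0.47 = 16.4 mA.
Check: β·I_B = 23.3 mA > I_C = 16.4 mA, confirming saturation.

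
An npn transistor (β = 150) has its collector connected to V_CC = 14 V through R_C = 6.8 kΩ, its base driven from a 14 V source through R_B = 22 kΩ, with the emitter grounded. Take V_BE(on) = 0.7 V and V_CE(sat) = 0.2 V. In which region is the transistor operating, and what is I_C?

saturation; I_C ≈ 2 mA

Assume active: I_B = (14 − 0.7)/22 = 0.605 mA, giving I_C = β·I_B = 90.7 mA.
But then V_CE = 14 − 90.7×6.8 = -603 V < V_CE(sat) = 0.2 V — impossible in the active region.
So the transistor is saturated. With V_CE = 0.2 V, I_C = (V_CC − 0.2)/R_C = 13.8/6.8 = 2.03 mA.
Check: β·I_B = 90.7 mA > I_C = 2.03 mA, confirming saturation.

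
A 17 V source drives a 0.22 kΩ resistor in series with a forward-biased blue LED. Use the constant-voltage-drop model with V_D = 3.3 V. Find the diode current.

KVL around the loop: 17 = V_D + I·R = 3.3 + I × 0.22 kΩ.
So I = (17 − 3.3) / 0.22 kΩ = 13.7 / 0.22 = 62.3 mA.

I ≈ 62 mA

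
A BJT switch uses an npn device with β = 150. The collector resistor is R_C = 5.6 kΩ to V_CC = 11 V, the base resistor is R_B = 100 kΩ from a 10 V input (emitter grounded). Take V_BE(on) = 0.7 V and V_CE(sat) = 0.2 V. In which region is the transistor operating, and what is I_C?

saturation; I_C ≈ 1.9 mA

Assume active: I_B = (10 − 0.7)/100 = 0.093 mA, giving I_C = β·I_B = 14 mA.
But then V_CE = 11 − 14×5.6 = -67.1 V < V_CE(sat) = 0.2 V — impossible in the active region.
So the transistor is saturated. With V_CE = 0.2 V, I_C = (V_CC − 0.2)/R_C = 10.8/5.6 = 1.93 mA.
Check: β·I_B = 14 mA > I_C = 1.93 mA, confirming saturation.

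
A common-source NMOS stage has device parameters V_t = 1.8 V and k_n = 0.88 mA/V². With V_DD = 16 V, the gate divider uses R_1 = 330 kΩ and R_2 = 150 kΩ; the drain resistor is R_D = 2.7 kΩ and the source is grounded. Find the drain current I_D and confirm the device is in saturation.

I_D ≈ 4.5 mA

V_G = V_DD·R_2/(R_1+R_2) = 16×150/480 = 5 V. With the source grounded, V_GS = V_G = 5 V.
Assume saturation: I_D = (k_n/2)(V_GS − V_t)² = (0.88/2)×(5 − 1.8)² = 0.44×3.2² = 4.51 mA.
V_DS = V_DD − I_D·R_D = 16 − 4.51×2.7 = 3.83 V.
Saturation requires V_DS ≥ V_GS − V_t = 3.2 V; 3.83 ≥ 3.2 ✓.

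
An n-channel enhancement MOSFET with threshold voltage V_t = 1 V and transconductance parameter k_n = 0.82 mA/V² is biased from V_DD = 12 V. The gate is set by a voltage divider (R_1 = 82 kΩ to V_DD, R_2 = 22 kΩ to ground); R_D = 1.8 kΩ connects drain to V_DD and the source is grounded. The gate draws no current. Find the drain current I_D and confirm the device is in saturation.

I_D ≈ 0.97 mA

V_G = V_DD·R_2/(R_1+R_2) = 12×22/104 = 2.54 V. With the source grounded, V_GS = V_G = 2.54 V.
Assume saturation: I_D = (k_n/2)(V_GS − V_t)² = (0.82/2)×(2.54 − 1)² = 0.41×1.54² = 0.97 mA.
V_DS = V_DD − I_D·R_D = 12 − 0.97×1.8 = 10.3 V.
Saturation requires V_DS ≥ V_GS − V_t = 1.54 V; 10.3 ≥ 1.54 ✓.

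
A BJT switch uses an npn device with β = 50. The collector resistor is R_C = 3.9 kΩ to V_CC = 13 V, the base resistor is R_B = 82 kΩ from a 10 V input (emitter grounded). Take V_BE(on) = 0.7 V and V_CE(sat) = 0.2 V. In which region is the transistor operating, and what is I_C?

Assume active: I_B = (10 − 0.7)/82 = 0.113 mA, giving I_C = β·I_B = 5.67 mA.
But then V_CE = 13 − 5.67×3.9 = -9.12 V < V_CE(sat) = 0.2 V — impossible in the active region.
So the transistor is saturated. With V_CE = 0.2 V, I_C = (V_CC − 0.2)/R_C = 12.8/3.9 = 3.28 mA.
Check: β·I_B = 5.67 mA > I_C = 3.28 mA, confirming saturation.

saturation; I_C ≈ 3.3 mA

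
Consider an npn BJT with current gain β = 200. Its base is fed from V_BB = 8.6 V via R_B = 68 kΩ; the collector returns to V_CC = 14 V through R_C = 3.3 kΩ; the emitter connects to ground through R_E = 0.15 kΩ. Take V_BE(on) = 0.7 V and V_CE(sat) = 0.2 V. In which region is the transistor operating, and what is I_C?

saturation; I_C ≈ 4 mA

Assume active: I_B = (8.6 − 0.7)/(68 + 201×0.15) = 0.0805 mA, I_C = β·I_B = 16.1 mA.
Then V_CE = 14 − 16.1×3.3 − 16.2×0.15 = -41.5 V < 0.2 V — the active assumption fails.
Re-solve with V_CE = 0.2 V. KCL at the emitter: V_E/R_E = (V_BB−0.7−V_E)/R_B + (V_CC−0.2−V_E)/R_C, giving V_E = 0.615 V.
I_C = (V_CC − 0.2 − V_E)/R_C = (13.8 − 0.615)/3.3 = 4 mA.
Check: I_B = (7.9 − 0.615)/68 = 0.107 mA, and β·I_B = 21.4 mA > I_C, confirming saturation.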